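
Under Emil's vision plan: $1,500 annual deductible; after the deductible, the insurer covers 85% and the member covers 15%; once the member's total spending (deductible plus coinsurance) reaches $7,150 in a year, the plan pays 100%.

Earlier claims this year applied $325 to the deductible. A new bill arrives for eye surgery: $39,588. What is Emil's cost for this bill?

Deductible still to meet: $1,500 − $325 = $1,175.
That leaves $39,588 − $1,175 = $38,413 for coinsurance.
Member's 15% share of $38,413 is $5,761.95.
Member responsibility before any cap: $1,175 + $5,761.95 = $6,936.95.
Adding $6,936.95 to the $325 already spent would give $7,261.95, which exceeds the $7,150 cap; the member pays just $7,150 − $325 = $6,825.

$6,825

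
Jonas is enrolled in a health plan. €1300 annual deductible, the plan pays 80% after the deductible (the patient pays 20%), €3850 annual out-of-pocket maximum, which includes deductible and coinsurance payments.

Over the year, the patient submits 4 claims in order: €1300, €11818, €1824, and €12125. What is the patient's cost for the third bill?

€186.40

Claim 1 — €1300: fully absorbed by the deductible. Patient pays €1300; OOP now €1300.
Claim 2 — €11818: 20% coinsurance on €11818 = €2363.60. Patient owes €2363.60 (running OOP €3663.60).
Claim 3 — €1824: deductible met; 20% of €1824 = €364.80. That would push OOP to €4028.40, over the €3850 cap, so patient pays €3850 − €3663.60 = €186.40.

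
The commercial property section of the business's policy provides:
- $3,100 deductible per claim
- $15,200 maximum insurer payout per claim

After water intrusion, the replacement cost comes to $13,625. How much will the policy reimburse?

Less the $3,100 deductible: $13,625 − $3,100 = $10,525.
$10,525 is within the $15,200 limit, so the insurer pays $10,525.

$10,525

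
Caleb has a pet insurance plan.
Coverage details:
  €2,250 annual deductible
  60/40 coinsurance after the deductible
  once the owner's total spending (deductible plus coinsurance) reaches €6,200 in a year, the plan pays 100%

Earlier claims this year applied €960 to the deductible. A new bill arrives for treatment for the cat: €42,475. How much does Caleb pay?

Remaining deductible: €2,250 − €960 = €1,290.
After the €1,290 deductible portion, €42,475 − €1,290 = €41,185 is subject to coinsurance.
Coinsurance: €41,185 × 40% = €16,474.
Owner responsibility before any cap: €1,290 + €16,474 = €17,764.
That would bring total out-of-pocket to €18,724, past the €6,200 cap. The owner is capped at €6,200 − €960 = €5,240 on this claim.

€5,240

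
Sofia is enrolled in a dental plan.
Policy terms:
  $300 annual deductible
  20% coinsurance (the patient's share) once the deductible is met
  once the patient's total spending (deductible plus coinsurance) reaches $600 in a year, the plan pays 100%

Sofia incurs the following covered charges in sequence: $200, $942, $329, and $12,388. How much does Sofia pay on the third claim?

Claim 1 ($200): entire amount goes to the deductible. Patient pays $200; OOP now $200.
Claim 2 ($942): $100 to deductible, leaving $842; 20% of $842 = $168.40. Patient owes $268.40 (running OOP $468.40).
Claim 3 ($329): deductible already satisfied, so patient's share is 20% × $329 = $65.80. Patient owes $65.80 (running OOP $534.20).

$65.80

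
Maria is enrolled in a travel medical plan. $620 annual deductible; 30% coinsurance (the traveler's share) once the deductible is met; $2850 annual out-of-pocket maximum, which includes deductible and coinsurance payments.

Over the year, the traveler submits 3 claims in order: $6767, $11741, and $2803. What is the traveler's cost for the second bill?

$385.90

Claim 1 — $6767: $620 finishes the deductible; $6147 goes to coinsurance; coinsurance $6147 × 30% = $1844.10. Traveler pays $2464.10; OOP now $2464.10.
Claim 2 — $11741: deductible already satisfied, so traveler's share is 30% × $11741 = $3522.30. Adding that to $2464.10 gives $5986.40, past the $2850 cap; traveler pays only $2850 − $2464.10 = $385.90.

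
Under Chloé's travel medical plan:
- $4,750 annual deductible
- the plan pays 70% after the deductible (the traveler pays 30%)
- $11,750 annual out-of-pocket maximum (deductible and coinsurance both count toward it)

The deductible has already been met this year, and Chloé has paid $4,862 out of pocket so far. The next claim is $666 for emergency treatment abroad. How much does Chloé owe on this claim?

$199.80

With the deductible met, the entire $666 is subject to coinsurance.
Coinsurance: $666 × 30% = $199.80.
Cumulative spending $4,862 + $199.80 = $5,061.80 stays under the $11,750 maximum.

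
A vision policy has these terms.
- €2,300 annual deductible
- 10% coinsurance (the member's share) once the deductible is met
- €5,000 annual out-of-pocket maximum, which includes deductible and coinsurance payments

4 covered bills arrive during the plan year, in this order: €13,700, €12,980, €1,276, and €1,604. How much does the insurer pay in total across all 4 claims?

#1 (€13,700): €2,300 finishes the deductible; €11,400 goes to coinsurance; member's 10% is €1,140. Member owes €3,440 (running OOP €3,440). Insurer: €13,700 − €3,440 = €10,260.
#2 (€12,980): 10% coinsurance on €12,980 = €1,298. Member owes €1,298 (running OOP €4,738). Plan pays €12,980 − €1,298 = €11,682.
#3 (€1,276): deductible already satisfied, so member's share is 10% × €1,276 = €127.60. Cost to member: €127.60. OOP to date €4,865.60. Plan pays €1,276 − €127.60 = €1,148.40.
#4 (€1,604): deductible already satisfied, so member's share is 10% × €1,604 = €160.40. That would push OOP to €5,026, over the €5,000 cap, so member pays €5,000 − €4,865.60 = €134.40. Plan pays €1,604 − €134.40 = €1,469.60.
Insurer total: €10,260 + €11,682 + €1,148.40 + €1,469.60 = €24,560.

€24,560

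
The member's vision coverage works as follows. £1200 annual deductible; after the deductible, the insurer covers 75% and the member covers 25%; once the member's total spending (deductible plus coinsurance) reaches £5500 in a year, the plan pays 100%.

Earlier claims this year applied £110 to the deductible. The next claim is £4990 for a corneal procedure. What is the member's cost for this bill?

£2065

Remaining deductible: £1200 − £110 = £1090.
That leaves £4990 − £1090 = £3900 for coinsurance.
Coinsurance: £3900 × 25% = £975.
Member responsibility before any cap: £1090 + £975 = £2065.
Year-to-date out-of-pocket becomes £110 + £2065 = £2175, still under the £5500 maximum, so no cap applies.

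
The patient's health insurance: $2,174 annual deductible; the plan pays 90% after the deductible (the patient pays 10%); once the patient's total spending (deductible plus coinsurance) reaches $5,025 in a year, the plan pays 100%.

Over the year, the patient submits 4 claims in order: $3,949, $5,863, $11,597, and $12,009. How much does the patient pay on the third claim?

$1,159.70

Claim 1 — $3,949: $2,174 to deductible, leaving $1,775; 10% of $1,775 = $177.50. Patient pays $2,351.50; OOP now $2,351.50.
Claim 2 — $5,863: deductible met; 10% of $5,863 = $586.30. Patient owes $586.30 (running OOP $2,937.80).
Claim 3 — $11,597: deductible met; 10% of $11,597 = $1,159.70. Patient pays $1,159.70; OOP now $4,097.50.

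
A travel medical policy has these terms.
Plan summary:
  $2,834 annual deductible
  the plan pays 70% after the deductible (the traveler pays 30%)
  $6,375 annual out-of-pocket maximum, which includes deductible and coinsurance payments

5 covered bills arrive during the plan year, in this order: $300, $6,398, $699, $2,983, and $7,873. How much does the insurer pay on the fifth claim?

Bill 1, $300: all of it applies to the deductible. Cost to traveler: $300. OOP to date $300. Plan pays $300 − $300 = $0.
Bill 2, $6,398: $2,534 finishes the deductible; $3,864 goes to coinsurance; coinsurance $3,864 × 30% = $1,159.20. Cost to traveler: $3,693.20. OOP to date $3,993.20. Plan pays $6,398 − $3,693.20 = $2,704.80.
Bill 3, $699: deductible met; 30% of $699 = $209.70. Traveler owes $209.70 (running OOP $4,202.90). Plan pays $699 − $209.70 = $489.30.
Bill 4, $2,983: 30% coinsurance on $2,983 = $894.90. Traveler pays $894.90; OOP now $5,097.80. Insurer: $2,983 − $894.90 = $2,088.10.
Bill 5, $7,873: deductible already satisfied, so traveler's share is 30% × $7,873 = $2,361.90. OOP would hit $7,459.70 > $6,375, so the cap limits the traveler to $6,375 − $5,097.80 = $1,277.20. Insurer: $7,873 − $1,277.20 = $6,595.80.

$6,595.80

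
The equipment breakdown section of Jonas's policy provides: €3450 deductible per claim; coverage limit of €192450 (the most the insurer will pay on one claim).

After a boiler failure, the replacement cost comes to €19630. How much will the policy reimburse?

Subtract the deductible: €19630 − €3450 = €16180.
That's under the €192450 cap, so the insurer reimburses the full €16180.

€16180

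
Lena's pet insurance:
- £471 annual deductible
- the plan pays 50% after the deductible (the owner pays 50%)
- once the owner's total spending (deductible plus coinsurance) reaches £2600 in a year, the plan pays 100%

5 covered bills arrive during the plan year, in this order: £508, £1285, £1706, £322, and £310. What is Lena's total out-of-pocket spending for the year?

£2301

#1 (£508): £471 to deductible, leaving £37; owner's 50% is £18.50. Owner owes £489.50 (running OOP £489.50).
#2 (£1285): 50% coinsurance on £1285 = £642.50. Owner owes £642.50 (running OOP £1132).
#3 (£1706): 50% coinsurance on £1706 = £853. Cost to owner: £853. OOP to date £1985.
#4 (£322): 50% coinsurance on £322 = £161. Cost to owner: £161. OOP to date £2146.
#5 (£310): deductible already satisfied, so owner's share is 50% × £310 = £155. Owner owes £155 (running OOP £2301).
Summing the owner's payments: £489.50 + £642.50 + £853 + £161 + £155 = £2301.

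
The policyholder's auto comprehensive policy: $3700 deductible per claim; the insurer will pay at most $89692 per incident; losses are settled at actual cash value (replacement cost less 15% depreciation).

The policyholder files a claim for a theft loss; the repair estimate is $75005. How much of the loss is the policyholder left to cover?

$14950.75

Depreciate 15%: the covered value is $75005 × 0.85 = $63754.25.
Subtract the deductible: $63754.25 − $3700 = $60054.25.
$60054.25 ≤ $89692, so the limit doesn't bind; insurer pays $60054.25.
The policyholder bears the rest of the original loss: $75005 − $60054.25 = $14950.75.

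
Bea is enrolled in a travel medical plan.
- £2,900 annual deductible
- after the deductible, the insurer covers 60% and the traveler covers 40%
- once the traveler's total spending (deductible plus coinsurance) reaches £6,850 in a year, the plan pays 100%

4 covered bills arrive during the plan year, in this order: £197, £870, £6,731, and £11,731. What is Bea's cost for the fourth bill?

£1,990.80

Claim 1 — £197: entire amount goes to the deductible. Traveler owes £197 (running OOP £197).
Claim 2 — £870: entire amount goes to the deductible. Traveler owes £870 (running OOP £1,067).
Claim 3 — £6,731: £1,833 to deductible, leaving £4,898; 40% of £4,898 = £1,959.20. Traveler owes £3,792.20 (running OOP £4,859.20).
Claim 4 — £11,731: 40% coinsurance on £11,731 = £4,692.40. OOP would hit £9,551.60 > £6,850, so the cap limits the traveler to £6,850 − £4,859.20 = £1,990.80.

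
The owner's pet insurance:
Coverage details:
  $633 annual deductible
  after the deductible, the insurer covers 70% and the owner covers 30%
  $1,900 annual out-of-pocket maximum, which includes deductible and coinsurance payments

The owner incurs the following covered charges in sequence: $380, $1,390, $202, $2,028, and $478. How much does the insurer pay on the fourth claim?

#1 ($380): fully absorbed by the deductible. Owner owes $380 (running OOP $380). Plan pays $380 − $380 = $0.
#2 ($1,390): deductible takes $253, $1,137 remains; 30% of $1,137 = $341.10. Cost to owner: $594.10. OOP to date $974.10. Plan pays $1,390 − $594.10 = $795.90.
#3 ($202): deductible met; 30% of $202 = $60.60. Owner owes $60.60 (running OOP $1,034.70). Insurer: $202 − $60.60 = $141.40.
#4 ($2,028): deductible already satisfied, so owner's share is 30% × $2,028 = $608.40. Owner pays $608.40; OOP now $1,643.10. Insurer: $2,028 − $608.40 = $1,419.60.

$1,419.60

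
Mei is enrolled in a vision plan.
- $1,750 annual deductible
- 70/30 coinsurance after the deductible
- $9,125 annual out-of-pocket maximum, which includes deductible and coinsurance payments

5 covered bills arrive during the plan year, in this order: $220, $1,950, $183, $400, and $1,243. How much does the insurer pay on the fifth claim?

$870.10

#1 ($220): fully absorbed by the deductible. Member owes $220 (running OOP $220). Plan pays $220 − $220 = $0.
#2 ($1,950): deductible takes $1,530, $420 remains; 30% of $420 = $126. Member pays $1,656; OOP now $1,876. Insurer: $1,950 − $1,656 = $294.
#3 ($183): deductible already satisfied, so member's share is 30% × $183 = $54.90. Member pays $54.90; OOP now $1,930.90. Insurer: $183 − $54.90 = $128.10.
#4 ($400): deductible already satisfied, so member's share is 30% × $400 = $120. Member pays $120; OOP now $2,050.90. Insurer: $400 − $120 = $280.
#5 ($1,243): deductible met; 30% of $1,243 = $372.90. Member owes $372.90 (running OOP $2,423.80). Plan pays $1,243 − $372.90 = $870.10.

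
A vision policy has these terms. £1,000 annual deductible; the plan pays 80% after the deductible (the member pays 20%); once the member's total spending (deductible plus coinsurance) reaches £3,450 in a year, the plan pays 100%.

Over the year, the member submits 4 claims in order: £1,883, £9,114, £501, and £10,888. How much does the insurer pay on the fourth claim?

Claim 1 (£1,883): £1,000 to deductible, leaving £883; 20% of £883 = £176.60. Cost to member: £1,176.60. OOP to date £1,176.60. Insurer: £1,883 − £1,176.60 = £706.40.
Claim 2 (£9,114): 20% coinsurance on £9,114 = £1,822.80. Member owes £1,822.80 (running OOP £2,999.40). Plan pays £9,114 − £1,822.80 = £7,291.20.
Claim 3 (£501): deductible met; 20% of £501 = £100.20. Cost to member: £100.20. OOP to date £3,099.60. Plan pays £501 − £100.20 = £400.80.
Claim 4 (£10,888): deductible met; 20% of £10,888 = £2,177.60. Adding that to £3,099.60 gives £5,277.20, past the £3,450 cap; member pays only £3,450 − £3,099.60 = £350.40. Insurer: £10,888 − £350.40 = £10,537.60.

£10,537.60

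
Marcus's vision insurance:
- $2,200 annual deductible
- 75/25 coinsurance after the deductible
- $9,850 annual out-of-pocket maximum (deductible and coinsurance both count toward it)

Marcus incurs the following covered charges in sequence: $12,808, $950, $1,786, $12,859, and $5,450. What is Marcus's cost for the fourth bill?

$3,214.75

Bill 1, $12,808: deductible takes $2,200, $10,608 remains; coinsurance $10,608 × 25% = $2,652. Member owes $4,852 (running OOP $4,852).
Bill 2, $950: deductible met; 25% of $950 = $237.50. Cost to member: $237.50. OOP to date $5,089.50.
Bill 3, $1,786: deductible met; 25% of $1,786 = $446.50. Member pays $446.50; OOP now $5,536.
Bill 4, $12,859: 25% coinsurance on $12,859 = $3,214.75. Member pays $3,214.75; OOP now $8,750.75.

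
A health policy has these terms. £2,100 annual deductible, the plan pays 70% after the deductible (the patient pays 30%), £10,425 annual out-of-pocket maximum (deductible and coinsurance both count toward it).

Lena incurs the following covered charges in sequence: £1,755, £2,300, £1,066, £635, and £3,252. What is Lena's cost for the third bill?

Claim 1 — £1,755: fully absorbed by the deductible. Cost to patient: £1,755. OOP to date £1,755.
Claim 2 — £2,300: £345 to deductible, leaving £1,955; patient's 30% is £586.50. Cost to patient: £931.50. OOP to date £2,686.50.
Claim 3 — £1,066: 30% coinsurance on £1,066 = £319.80. Patient pays £319.80; OOP now £3,006.30.

£319.80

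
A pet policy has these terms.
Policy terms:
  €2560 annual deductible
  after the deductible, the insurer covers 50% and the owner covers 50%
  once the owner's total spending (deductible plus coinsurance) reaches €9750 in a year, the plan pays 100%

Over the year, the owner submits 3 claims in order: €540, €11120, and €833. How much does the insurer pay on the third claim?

Claim 1 (€540): entire amount goes to the deductible. Owner pays €540; OOP now €540. Plan pays €540 − €540 = €0.
Claim 2 (€11120): €2020 to deductible, leaving €9100; coinsurance €9100 × 50% = €4550. Owner owes €6570 (running OOP €7110). Insurer: €11120 − €6570 = €4550.
Claim 3 (€833): deductible met; 50% of €833 = €416.50. Owner pays €416.50; OOP now €7526.50. Plan pays €833 − €416.50 = €416.50.

€416.50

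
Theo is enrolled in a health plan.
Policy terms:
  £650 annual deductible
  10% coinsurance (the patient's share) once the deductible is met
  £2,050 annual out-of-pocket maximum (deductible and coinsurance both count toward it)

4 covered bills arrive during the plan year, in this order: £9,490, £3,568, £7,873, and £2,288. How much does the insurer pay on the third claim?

Claim 1 — £9,490: deductible takes £650, £8,840 remains; 10% of £8,840 = £884. Cost to patient: £1,534. OOP to date £1,534. Plan pays £9,490 − £1,534 = £7,956.
Claim 2 — £3,568: deductible already satisfied, so patient's share is 10% × £3,568 = £356.80. Patient owes £356.80 (running OOP £1,890.80). Plan pays £3,568 − £356.80 = £3,211.20.
Claim 3 — £7,873: deductible already satisfied, so patient's share is 10% × £7,873 = £787.30. OOP would hit £2,678.10 > £2,050, so the cap limits the patient to £2,050 − £1,890.80 = £159.20. Plan pays £7,873 − £159.20 = £7,713.80.

£7,713.80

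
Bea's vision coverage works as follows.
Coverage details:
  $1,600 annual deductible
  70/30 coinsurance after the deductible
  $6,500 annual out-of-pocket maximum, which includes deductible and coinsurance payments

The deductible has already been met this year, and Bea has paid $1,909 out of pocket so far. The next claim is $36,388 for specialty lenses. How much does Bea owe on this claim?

$4,591

With the deductible met, the entire $36,388 is subject to coinsurance.
Member's 30% share of $36,388 is $10,916.40.
Adding $10,916.40 to the $1,909 already spent would give $12,825.40, which exceeds the $6,500 cap; the member pays just $6,500 − $1,909 = $4,591.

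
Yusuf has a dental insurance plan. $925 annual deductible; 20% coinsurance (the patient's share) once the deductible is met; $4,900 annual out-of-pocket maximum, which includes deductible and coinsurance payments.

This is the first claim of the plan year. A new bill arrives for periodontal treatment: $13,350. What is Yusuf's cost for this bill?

The full $925 deductible is still open; $925 of this bill applies to it.
The remaining $12,425 (= $13,350 − $925) moves to coinsurance.
20% of $12,425 = $2,485 falls to the patient.
That puts the patient's cost at $925 + $2,485 = $3,410 before any cap.
Cumulative spending $0 + $3,410 = $3,410 stays under the $4,900 maximum.

$3,410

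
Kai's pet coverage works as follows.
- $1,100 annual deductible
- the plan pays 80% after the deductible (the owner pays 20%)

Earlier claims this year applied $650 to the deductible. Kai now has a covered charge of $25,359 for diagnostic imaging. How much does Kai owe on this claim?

Deductible still to meet: $1,100 − $650 = $450.
The remaining $24,909 (= $25,359 − $450) moves to coinsurance.
Coinsurance: $24,909 × 20% = $4,981.80.
That puts the owner's cost at $450 + $4,981.80 = $5,431.80.

$5,431.80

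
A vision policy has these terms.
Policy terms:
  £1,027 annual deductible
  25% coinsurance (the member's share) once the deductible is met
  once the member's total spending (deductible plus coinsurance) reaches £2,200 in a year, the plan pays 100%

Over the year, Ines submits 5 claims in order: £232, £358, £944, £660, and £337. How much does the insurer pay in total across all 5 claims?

Claim 1 (£232): fully absorbed by the deductible. Cost to member: £232. OOP to date £232. Plan pays £232 − £232 = £0.
Claim 2 (£358): fully absorbed by the deductible. Member pays £358; OOP now £590. Insurer: £358 − £358 = £0.
Claim 3 (£944): £437 finishes the deductible; £507 goes to coinsurance; 25% of £507 = £126.75. Member owes £563.75 (running OOP £1,153.75). Insurer: £944 − £563.75 = £380.25.
Claim 4 (£660): deductible already satisfied, so member's share is 25% × £660 = £165. Member owes £165 (running OOP £1,318.75). Insurer: £660 − £165 = £495.
Claim 5 (£337): deductible met; 25% of £337 = £84.25. Cost to member: £84.25. OOP to date £1,403. Insurer: £337 − £84.25 = £252.75.
Insurer total: £0 + £0 + £380.25 + £495 + £252.75 = £1,128.

£1,128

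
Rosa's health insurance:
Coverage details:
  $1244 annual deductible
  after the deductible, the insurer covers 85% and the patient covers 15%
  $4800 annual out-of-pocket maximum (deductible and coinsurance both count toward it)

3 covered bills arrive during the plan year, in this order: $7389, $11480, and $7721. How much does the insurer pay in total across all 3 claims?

Claim 1 ($7389): deductible takes $1244, $6145 remains; 15% of $6145 = $921.75. Patient pays $2165.75; OOP now $2165.75. Insurer: $7389 − $2165.75 = $5223.25.
Claim 2 ($11480): 15% coinsurance on $11480 = $1722. Patient owes $1722 (running OOP $3887.75). Plan pays $11480 − $1722 = $9758.
Claim 3 ($7721): deductible met; 15% of $7721 = $1158.15. Adding that to $3887.75 gives $5045.90, past the $4800 cap; patient pays only $4800 − $3887.75 = $912.25. Plan pays $7721 − $912.25 = $6808.75.
Insurer total: $5223.25 + $9758 + $6808.75 = $21790.

$21790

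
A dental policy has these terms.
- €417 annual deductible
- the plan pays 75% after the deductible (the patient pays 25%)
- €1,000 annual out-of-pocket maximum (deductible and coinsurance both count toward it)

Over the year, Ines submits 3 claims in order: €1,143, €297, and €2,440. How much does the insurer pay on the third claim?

€2,112.75

Claim 1 — €1,143: €417 finishes the deductible; €726 goes to coinsurance; 25% of €726 = €181.50. Patient pays €598.50; OOP now €598.50. Insurer: €1,143 − €598.50 = €544.50.
Claim 2 — €297: 25% coinsurance on €297 = €74.25. Patient pays €74.25; OOP now €672.75. Insurer: €297 − €74.25 = €222.75.
Claim 3 — €2,440: 25% coinsurance on €2,440 = €610. That would push OOP to €1,282.75, over the €1,000 cap, so patient pays €1,000 − €672.75 = €327.25. Insurer: €2,440 − €327.25 = €2,112.75.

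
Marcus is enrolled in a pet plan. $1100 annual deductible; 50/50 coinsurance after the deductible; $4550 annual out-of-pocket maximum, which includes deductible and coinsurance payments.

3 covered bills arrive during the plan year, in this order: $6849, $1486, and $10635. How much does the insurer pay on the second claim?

$910.50

#1 ($6849): $1100 to deductible, leaving $5749; owner's 50% is $2874.50. Owner owes $3974.50 (running OOP $3974.50). Plan pays $6849 − $3974.50 = $2874.50.
#2 ($1486): deductible already satisfied, so owner's share is 50% × $1486 = $743. Adding that to $3974.50 gives $4717.50, past the $4550 cap; owner pays only $4550 − $3974.50 = $575.50. Insurer: $1486 − $575.50 = $910.50.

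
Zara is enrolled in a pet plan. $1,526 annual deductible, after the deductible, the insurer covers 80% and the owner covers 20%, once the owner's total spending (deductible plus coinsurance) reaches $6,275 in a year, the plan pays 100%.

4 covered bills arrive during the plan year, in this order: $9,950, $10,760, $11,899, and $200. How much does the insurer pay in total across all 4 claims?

$26,534

Bill 1, $9,950: $1,526 finishes the deductible; $8,424 goes to coinsurance; 20% of $8,424 = $1,684.80. Owner owes $3,210.80 (running OOP $3,210.80). Plan pays $9,950 − $3,210.80 = $6,739.20.
Bill 2, $10,760: deductible met; 20% of $10,760 = $2,152. Owner owes $2,152 (running OOP $5,362.80). Plan pays $10,760 − $2,152 = $8,608.
Bill 3, $11,899: deductible met; 20% of $11,899 = $2,379.80. OOP would hit $7,742.60 > $6,275, so the cap limits the owner to $6,275 − $5,362.80 = $912.20. Insurer: $11,899 − $912.20 = $10,986.80.
Bill 4, $200: 20% coinsurance on $200 = $40. That would push OOP to $6,315, over the $6,275 cap, so owner pays $6,275 − $6,275 = $0. Plan pays $200 − $0 = $200.
Insurer total: $6,739.20 + $8,608 + $10,986.80 + $200 = $26,534.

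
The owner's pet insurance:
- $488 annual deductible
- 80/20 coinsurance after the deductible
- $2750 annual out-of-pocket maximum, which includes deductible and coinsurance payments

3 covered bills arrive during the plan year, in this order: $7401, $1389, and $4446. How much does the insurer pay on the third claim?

$3844.40

Claim 1 ($7401): deductible takes $488, $6913 remains; owner's 20% is $1382.60. Owner pays $1870.60; OOP now $1870.60. Plan pays $7401 − $1870.60 = $5530.40.
Claim 2 ($1389): 20% coinsurance on $1389 = $277.80. Owner pays $277.80; OOP now $2148.40. Plan pays $1389 − $277.80 = $1111.20.
Claim 3 ($4446): deductible already satisfied, so owner's share is 20% × $4446 = $889.20. That would push OOP to $3037.60, over the $2750 cap, so owner pays $2750 − $2148.40 = $601.60. Plan pays $4446 − $601.60 = $3844.40.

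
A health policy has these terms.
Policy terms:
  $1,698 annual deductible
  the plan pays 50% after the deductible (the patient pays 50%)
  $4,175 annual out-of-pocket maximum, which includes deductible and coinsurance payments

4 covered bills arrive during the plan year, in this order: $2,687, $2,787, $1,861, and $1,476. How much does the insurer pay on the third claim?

Claim 1 ($2,687): deductible takes $1,698, $989 remains; patient's 50% is $494.50. Cost to patient: $2,192.50. OOP to date $2,192.50. Plan pays $2,687 − $2,192.50 = $494.50.
Claim 2 ($2,787): deductible already satisfied, so patient's share is 50% × $2,787 = $1,393.50. Cost to patient: $1,393.50. OOP to date $3,586. Plan pays $2,787 − $1,393.50 = $1,393.50.
Claim 3 ($1,861): deductible met; 50% of $1,861 = $930.50. OOP would hit $4,516.50 > $4,175, so the cap limits the patient to $4,175 − $3,586 = $589. Plan pays $1,861 − $589 = $1,272.

$1,272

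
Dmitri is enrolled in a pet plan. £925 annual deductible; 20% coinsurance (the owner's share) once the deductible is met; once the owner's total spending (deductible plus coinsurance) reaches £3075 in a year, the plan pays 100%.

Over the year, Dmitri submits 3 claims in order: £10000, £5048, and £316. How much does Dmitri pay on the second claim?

£335

#1 (£10000): deductible takes £925, £9075 remains; coinsurance £9075 × 20% = £1815. Owner pays £2740; OOP now £2740.
#2 (£5048): deductible met; 20% of £5048 = £1009.60. Adding that to £2740 gives £3749.60, past the £3075 cap; owner pays only £3075 − £2740 = £335.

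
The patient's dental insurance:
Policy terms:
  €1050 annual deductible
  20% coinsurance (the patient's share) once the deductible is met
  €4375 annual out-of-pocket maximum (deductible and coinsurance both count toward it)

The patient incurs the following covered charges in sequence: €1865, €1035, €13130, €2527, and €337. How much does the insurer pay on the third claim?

#1 (€1865): €1050 to deductible, leaving €815; 20% of €815 = €163. Patient pays €1213; OOP now €1213. Insurer: €1865 − €1213 = €652.
#2 (€1035): 20% coinsurance on €1035 = €207. Patient owes €207 (running OOP €1420). Plan pays €1035 − €207 = €828.
#3 (€13130): deductible met; 20% of €13130 = €2626. Patient pays €2626; OOP now €4046. Plan pays €13130 − €2626 = €10504.

€10504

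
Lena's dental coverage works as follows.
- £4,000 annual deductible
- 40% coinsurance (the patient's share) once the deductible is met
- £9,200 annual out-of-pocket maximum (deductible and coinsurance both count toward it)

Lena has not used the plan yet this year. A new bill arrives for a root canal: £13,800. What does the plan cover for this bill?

Nothing has been paid toward the £4,000 deductible, so the first £4,000 of this charge is applied there.
The remaining £9,800 (= £13,800 − £4,000) moves to coinsurance.
40% of £9,800 = £3,920 falls to the patient.
Patient responsibility before any cap: £4,000 + £3,920 = £7,920.
Cumulative spending £0 + £7,920 = £7,920 stays under the £9,200 maximum.
The plan picks up £13,800 − £7,920 = £5,880.

£5,880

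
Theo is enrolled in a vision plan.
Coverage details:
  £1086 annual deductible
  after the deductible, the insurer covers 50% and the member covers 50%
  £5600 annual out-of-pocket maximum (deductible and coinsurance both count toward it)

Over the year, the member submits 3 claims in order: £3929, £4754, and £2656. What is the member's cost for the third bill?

Claim 1 — £3929: deductible takes £1086, £2843 remains; 50% of £2843 = £1421.50. Member owes £2507.50 (running OOP £2507.50).
Claim 2 — £4754: deductible already satisfied, so member's share is 50% × £4754 = £2377. Cost to member: £2377. OOP to date £4884.50.
Claim 3 — £2656: 50% coinsurance on £2656 = £1328. OOP would hit £6212.50 > £5600, so the cap limits the member to £5600 − £4884.50 = £715.50.

£715.50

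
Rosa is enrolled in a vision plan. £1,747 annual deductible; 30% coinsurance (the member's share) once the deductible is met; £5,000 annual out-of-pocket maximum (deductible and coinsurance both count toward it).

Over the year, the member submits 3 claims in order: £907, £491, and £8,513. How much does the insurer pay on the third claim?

£5,714.80

#1 (£907): entire amount goes to the deductible. Member pays £907; OOP now £907. Plan pays £907 − £907 = £0.
#2 (£491): all of it applies to the deductible. Member owes £491 (running OOP £1,398). Insurer: £491 − £491 = £0.
#3 (£8,513): £349 to deductible, leaving £8,164; coinsurance £8,164 × 30% = £2,449.20. Member pays £2,798.20; OOP now £4,196.20. Insurer: £8,513 − £2,798.20 = £5,714.80.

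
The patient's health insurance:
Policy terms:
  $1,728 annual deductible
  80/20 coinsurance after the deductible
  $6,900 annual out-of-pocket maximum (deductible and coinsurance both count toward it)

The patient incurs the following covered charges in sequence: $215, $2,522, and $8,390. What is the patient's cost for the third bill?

$1,678

#1 ($215): fully absorbed by the deductible. Patient pays $215; OOP now $215.
#2 ($2,522): $1,513 finishes the deductible; $1,009 goes to coinsurance; 20% of $1,009 = $201.80. Patient pays $1,714.80; OOP now $1,929.80.
#3 ($8,390): 20% coinsurance on $8,390 = $1,678. Patient pays $1,678; OOP now $3,607.80.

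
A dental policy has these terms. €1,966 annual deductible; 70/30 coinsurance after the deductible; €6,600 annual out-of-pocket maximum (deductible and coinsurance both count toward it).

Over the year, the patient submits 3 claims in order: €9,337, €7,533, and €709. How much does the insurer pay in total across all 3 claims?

Claim 1 — €9,337: deductible takes €1,966, €7,371 remains; coinsurance €7,371 × 30% = €2,211.30. Patient pays €4,177.30; OOP now €4,177.30. Insurer: €9,337 − €4,177.30 = €5,159.70.
Claim 2 — €7,533: deductible already satisfied, so patient's share is 30% × €7,533 = €2,259.90. Cost to patient: €2,259.90. OOP to date €6,437.20. Insurer: €7,533 − €2,259.90 = €5,273.10.
Claim 3 — €709: 30% coinsurance on €709 = €212.70. That would push OOP to €6,649.90, over the €6,600 cap, so patient pays €6,600 − €6,437.20 = €162.80. Insurer: €709 − €162.80 = €546.20.
Insurer total = bills − patient's total = €17,579 − €6,600 = €10,979.

€10,979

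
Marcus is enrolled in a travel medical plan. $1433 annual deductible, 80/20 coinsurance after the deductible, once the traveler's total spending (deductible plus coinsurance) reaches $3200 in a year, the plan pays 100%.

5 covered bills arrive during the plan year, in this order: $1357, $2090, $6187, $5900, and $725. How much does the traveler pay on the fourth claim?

Claim 1 — $1357: entire amount goes to the deductible. Traveler pays $1357; OOP now $1357.
Claim 2 — $2090: $76 to deductible, leaving $2014; coinsurance $2014 × 20% = $402.80. Traveler pays $478.80; OOP now $1835.80.
Claim 3 — $6187: deductible already satisfied, so traveler's share is 20% × $6187 = $1237.40. Traveler owes $1237.40 (running OOP $3073.20).
Claim 4 — $5900: deductible met; 20% of $5900 = $1180. OOP would hit $4253.20 > $3200, so the cap limits the traveler to $3200 − $3073.20 = $126.80.

$126.80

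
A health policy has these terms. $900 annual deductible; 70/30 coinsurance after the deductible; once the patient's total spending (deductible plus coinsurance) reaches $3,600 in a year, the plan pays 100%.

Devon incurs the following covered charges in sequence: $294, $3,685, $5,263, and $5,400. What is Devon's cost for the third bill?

Bill 1, $294: fully absorbed by the deductible. Patient owes $294 (running OOP $294).
Bill 2, $3,685: $606 to deductible, leaving $3,079; 30% of $3,079 = $923.70. Patient pays $1,529.70; OOP now $1,823.70.
Bill 3, $5,263: 30% coinsurance on $5,263 = $1,578.90. Patient owes $1,578.90 (running OOP $3,402.60).

$1,578.90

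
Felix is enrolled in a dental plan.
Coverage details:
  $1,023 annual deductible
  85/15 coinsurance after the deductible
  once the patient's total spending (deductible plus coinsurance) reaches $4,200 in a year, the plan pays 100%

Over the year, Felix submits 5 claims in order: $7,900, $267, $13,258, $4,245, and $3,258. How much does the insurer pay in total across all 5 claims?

$24,728

Bill 1, $7,900: $1,023 to deductible, leaving $6,877; patient's 15% is $1,031.55. Patient pays $2,054.55; OOP now $2,054.55. Plan pays $7,900 − $2,054.55 = $5,845.45.
Bill 2, $267: deductible already satisfied, so patient's share is 15% × $267 = $40.05. Patient pays $40.05; OOP now $2,094.60. Insurer: $267 − $40.05 = $226.95.
Bill 3, $13,258: deductible already satisfied, so patient's share is 15% × $13,258 = $1,988.70. Patient pays $1,988.70; OOP now $4,083.30. Insurer: $13,258 − $1,988.70 = $11,269.30.
Bill 4, $4,245: deductible met; 15% of $4,245 = $636.75. Adding that to $4,083.30 gives $4,720.05, past the $4,200 cap; patient pays only $4,200 − $4,083.30 = $116.70. Insurer: $4,245 − $116.70 = $4,128.30.
Bill 5, $3,258: deductible already satisfied, so patient's share is 15% × $3,258 = $488.70. OOP would hit $4,688.70 > $4,200, so the cap limits the patient to $4,200 − $4,200 = $0. Plan pays $3,258 − $0 = $3,258.
Insurer total = bills − patient's total = $28,928 − $4,200 = $24,728.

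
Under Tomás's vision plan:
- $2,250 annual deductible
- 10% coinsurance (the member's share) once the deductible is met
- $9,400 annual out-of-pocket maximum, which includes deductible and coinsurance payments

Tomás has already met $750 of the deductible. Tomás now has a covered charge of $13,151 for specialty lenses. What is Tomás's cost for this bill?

$750 of the $2,250 deductible is already met, leaving $1,500.
That leaves $13,151 − $1,500 = $11,651 for coinsurance.
10% of $11,651 = $1,165.10 falls to the member.
So the member owes $1,500 + $1,165.10 = $2,665.10 before any cap.
Cumulative spending $750 + $2,665.10 = $3,415.10 stays under the $9,400 maximum.

$2,665.10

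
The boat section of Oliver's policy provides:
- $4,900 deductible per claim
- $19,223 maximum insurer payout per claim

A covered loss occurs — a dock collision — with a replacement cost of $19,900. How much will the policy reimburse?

$15,000

Subtract the deductible: $19,900 − $4,900 = $15,000.
$15,000 ≤ $19,223, so the limit doesn't bind; insurer pays $15,000.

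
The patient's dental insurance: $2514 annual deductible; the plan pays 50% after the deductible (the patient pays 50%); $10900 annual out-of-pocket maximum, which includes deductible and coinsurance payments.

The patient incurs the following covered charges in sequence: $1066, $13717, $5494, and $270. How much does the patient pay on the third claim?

#1 ($1066): all of it applies to the deductible. Patient owes $1066 (running OOP $1066).
#2 ($13717): $1448 finishes the deductible; $12269 goes to coinsurance; patient's 50% is $6134.50. Cost to patient: $7582.50. OOP to date $8648.50.
#3 ($5494): deductible met; 50% of $5494 = $2747. That would push OOP to $11395.50, over the $10900 cap, so patient pays $10900 − $8648.50 = $2251.50.

$2251.50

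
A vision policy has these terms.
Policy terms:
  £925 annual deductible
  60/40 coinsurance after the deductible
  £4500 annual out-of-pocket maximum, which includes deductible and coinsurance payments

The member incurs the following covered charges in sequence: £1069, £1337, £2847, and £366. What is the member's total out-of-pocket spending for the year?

Claim 1 (£1069): deductible takes £925, £144 remains; coinsurance £144 × 40% = £57.60. Cost to member: £982.60. OOP to date £982.60.
Claim 2 (£1337): 40% coinsurance on £1337 = £534.80. Cost to member: £534.80. OOP to date £1517.40.
Claim 3 (£2847): deductible met; 40% of £2847 = £1138.80. Member pays £1138.80; OOP now £2656.20.
Claim 4 (£366): deductible met; 40% of £366 = £146.40. Cost to member: £146.40. OOP to date £2802.60.
Total paid by the member: £982.60 + £534.80 + £1138.80 + £146.40 = £2802.60.

£2802.60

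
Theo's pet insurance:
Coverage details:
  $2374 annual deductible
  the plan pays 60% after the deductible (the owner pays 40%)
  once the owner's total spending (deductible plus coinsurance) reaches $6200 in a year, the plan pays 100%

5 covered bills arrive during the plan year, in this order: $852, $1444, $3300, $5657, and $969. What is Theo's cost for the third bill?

$1366.80

Claim 1 ($852): entire amount goes to the deductible. Owner pays $852; OOP now $852.
Claim 2 ($1444): all of it applies to the deductible. Owner pays $1444; OOP now $2296.
Claim 3 ($3300): $78 finishes the deductible; $3222 goes to coinsurance; 40% of $3222 = $1288.80. Cost to owner: $1366.80. OOP to date $3662.80.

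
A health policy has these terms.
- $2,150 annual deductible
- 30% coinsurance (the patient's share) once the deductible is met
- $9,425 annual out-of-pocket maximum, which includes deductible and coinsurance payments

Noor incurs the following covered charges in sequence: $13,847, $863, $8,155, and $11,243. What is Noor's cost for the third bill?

Claim 1 — $13,847: $2,150 finishes the deductible; $11,697 goes to coinsurance; 30% of $11,697 = $3,509.10. Cost to patient: $5,659.10. OOP to date $5,659.10.
Claim 2 — $863: 30% coinsurance on $863 = $258.90. Patient pays $258.90; OOP now $5,918.
Claim 3 — $8,155: deductible already satisfied, so patient's share is 30% × $8,155 = $2,446.50. Patient owes $2,446.50 (running OOP $8,364.50).

$2,446.50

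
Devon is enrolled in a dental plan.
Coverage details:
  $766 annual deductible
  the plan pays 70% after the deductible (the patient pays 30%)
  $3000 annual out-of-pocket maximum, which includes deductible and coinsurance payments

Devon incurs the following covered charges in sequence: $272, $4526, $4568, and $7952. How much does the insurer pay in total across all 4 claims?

$14318

#1 ($272): fully absorbed by the deductible. Patient owes $272 (running OOP $272). Plan pays $272 − $272 = $0.
#2 ($4526): $494 finishes the deductible; $4032 goes to coinsurance; coinsurance $4032 × 30% = $1209.60. Patient owes $1703.60 (running OOP $1975.60). Plan pays $4526 − $1703.60 = $2822.40.
#3 ($4568): 30% coinsurance on $4568 = $1370.40. That would push OOP to $3346, over the $3000 cap, so patient pays $3000 − $1975.60 = $1024.40. Insurer: $4568 − $1024.40 = $3543.60.
#4 ($7952): 30% coinsurance on $7952 = $2385.60. That would push OOP to $5385.60, over the $3000 cap, so patient pays $3000 − $3000 = $0. Plan pays $7952 − $0 = $7952.
Insurer total: $0 + $2822.40 + $3543.60 + $7952 = $14318.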